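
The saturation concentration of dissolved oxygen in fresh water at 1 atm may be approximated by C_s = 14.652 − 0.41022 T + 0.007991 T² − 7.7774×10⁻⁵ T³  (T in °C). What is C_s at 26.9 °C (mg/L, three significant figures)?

C_s = 14.652 − 0.41022×26.9 + 0.007991×26.9² − 7.7774×10⁻⁵×26.9³ = 7.886 mg/L.

C_s ≈ 7.89 mg/L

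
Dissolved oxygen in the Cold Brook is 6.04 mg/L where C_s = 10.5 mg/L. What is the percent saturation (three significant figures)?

% saturation = C/C_s × 100 = 6.04/10.5 × 100 = 57.5 %.

57.5 % saturation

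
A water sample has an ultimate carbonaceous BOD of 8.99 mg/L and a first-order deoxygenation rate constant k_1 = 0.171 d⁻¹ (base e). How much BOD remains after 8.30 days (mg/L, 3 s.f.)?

L ≈ 2.17 mg/L

L_t = L₀ e^(−k_1 t) = 8.99 × e^(−0.171×8.30) = 8.99 × 0.2419 = 2.175 mg/L.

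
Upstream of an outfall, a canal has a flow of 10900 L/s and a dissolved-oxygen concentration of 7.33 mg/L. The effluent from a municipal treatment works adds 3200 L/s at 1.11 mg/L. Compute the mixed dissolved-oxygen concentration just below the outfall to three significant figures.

5.92 mg/L

Flow-weighted mixing: C = (Q_r C_r + Q_w C_w)/(Q_r + Q_w)
= (10900×7.33 + 3200×1.11)/(10900 + 3200) = 83450/14100 = 5.918 mg/L.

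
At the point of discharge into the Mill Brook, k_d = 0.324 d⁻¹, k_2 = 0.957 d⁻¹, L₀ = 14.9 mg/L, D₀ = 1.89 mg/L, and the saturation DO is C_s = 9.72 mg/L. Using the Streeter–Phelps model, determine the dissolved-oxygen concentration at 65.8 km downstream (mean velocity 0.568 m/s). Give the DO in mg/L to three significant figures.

DO ≈ 6.37 mg/L

Travel time t = x/v = 65.8 km / (0.568 m/s) = 65800 m / 0.568 m/s = 115800 s = 1.341 d.
k_d L₀/(k_2−k_d) = 0.324×14.9/(0.957−0.324) = 4.828/0.6330 = 7.627 mg/L.
e^(−k_d t) = e^(−0.324×1.341) = 0.6476; e^(−k_2 t) = e^(−0.957×1.341) = 0.2772.
D = 7.627 × (0.6476 − 0.2772) + 1.89 × 0.2772 = 2.825 + 0.5238 = 3.349 mg/L.
DO = C_s − D = 9.72 − 3.349 = 6.371 mg/L.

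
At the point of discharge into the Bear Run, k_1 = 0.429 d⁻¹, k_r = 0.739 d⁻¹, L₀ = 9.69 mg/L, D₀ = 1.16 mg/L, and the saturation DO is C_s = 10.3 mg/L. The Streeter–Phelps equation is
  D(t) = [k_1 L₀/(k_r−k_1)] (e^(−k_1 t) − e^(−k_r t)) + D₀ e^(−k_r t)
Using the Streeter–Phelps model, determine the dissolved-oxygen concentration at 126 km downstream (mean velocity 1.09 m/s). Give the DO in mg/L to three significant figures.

Travel time t = x/v = 126 km / (1.09 m/s) = 126000 m / 1.09 m/s = 115600 s = 1.338 d.
k_1 L₀/(k_r−k_1) = 0.429×9.69/(0.739−0.429) = 4.157/0.3100 = 13.41 mg/L.
e^(−k_1 t) = e^(−0.429×1.338) = 0.5633; e^(−k_r t) = e^(−0.739×1.338) = 0.3721.
D = 13.41 × (0.5633 − 0.3721) + 1.16 × 0.3721 = 2.564 + 0.4316 = 2.996 mg/L.
DO = C_s − D = 10.3 − 2.996 = 7.304 mg/L.

DO ≈ 7.30 mg/L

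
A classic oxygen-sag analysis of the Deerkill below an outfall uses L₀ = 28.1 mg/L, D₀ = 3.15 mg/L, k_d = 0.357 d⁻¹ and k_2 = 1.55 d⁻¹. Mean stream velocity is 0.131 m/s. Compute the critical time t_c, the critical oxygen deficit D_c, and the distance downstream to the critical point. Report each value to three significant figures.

t_c ≈ 0.837 d; D_c ≈ 4.80 mg/L; x_c ≈ 9.48 km

With k_2/k_d = 4.342 and 1 − D₀(k_2−k_d)/(k_d L₀) = 0.6254,
t_c = ln(4.342 × 0.6254) / (1.55 − 0.357) = ln(2.715) / 1.193 = 0.9989/1.193 = 0.8373 d.
D_c = (k_d/k_2) L₀ e^(−k_d t_c) = (0.357/1.55) × 28.1 × e^(−0.357×0.8373) = 0.2303 × 28.1 × 0.7416 = 4.800 mg/L.
x_c = v t_c = 0.131 m/s × 0.8373 d × 86400 s/d = 9477 m ≈ 9.48 km.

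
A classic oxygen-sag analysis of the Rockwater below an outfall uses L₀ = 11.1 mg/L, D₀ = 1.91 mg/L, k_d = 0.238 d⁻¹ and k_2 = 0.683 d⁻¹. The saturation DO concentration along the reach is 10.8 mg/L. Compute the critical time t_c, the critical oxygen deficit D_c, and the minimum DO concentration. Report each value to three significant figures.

At the critical point dD/dt = 0, so k_d L₀ e^(−k_d t) = k_2 D. Substituting D(t) from the Streeter–Phelps equation and solving for t gives
t_c = ln[(k_2/k_d)(1 − D₀(k_2−k_d)/(k_d L₀))] / (k_2−k_d).
Here k_2−k_d = 0.4450 d⁻¹ and 1 − D₀(k_2−k_d)/(k_d L₀) = 1 − 1.91×0.4450/(0.238×11.1) = 0.6783, so
t_c = ln(2.870 × 0.6783) / 0.4450 = 0.6660 / 0.4450 = 1.497 d.
L(t_c) = L₀ e^(−k_d t_c) = 11.1 × 0.7003 = 7.774 mg/L, and at the critical point k_2 D_c = k_d L, so D_c = (0.238/0.683) × 7.774 = 2.709 mg/L.
Minimum DO = C_s − D_c = 10.8 − 2.709 = 8.091 mg/L.

t_c ≈ 1.50 d; D_c ≈ 2.71 mg/L; min DO ≈ 8.09 mg/L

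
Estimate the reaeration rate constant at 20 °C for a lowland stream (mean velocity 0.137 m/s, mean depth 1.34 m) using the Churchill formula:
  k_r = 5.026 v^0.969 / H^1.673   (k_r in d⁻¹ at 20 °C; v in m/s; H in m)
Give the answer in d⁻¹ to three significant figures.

k_r = 5.026 × 0.137^0.969 / 1.34^1.673 = 5.026 × 0.1457 / 1.632 = 0.4488 d⁻¹.

k_r ≈ 0.449 d⁻¹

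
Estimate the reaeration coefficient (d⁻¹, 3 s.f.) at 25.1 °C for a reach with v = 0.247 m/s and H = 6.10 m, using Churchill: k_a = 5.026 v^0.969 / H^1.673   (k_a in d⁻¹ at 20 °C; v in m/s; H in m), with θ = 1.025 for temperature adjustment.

k_a ≈ 0.0714 d⁻¹

k_a(20) = 5.026 × 0.247^0.969 / 6.10^1.673 = 5.026 × 0.2579 / 20.60 = 0.06293 d⁻¹.
k_a(25.1) = 0.06293 × 1.025^(25.1−20) = 0.06293 × 1.134 = 0.07138 d⁻¹.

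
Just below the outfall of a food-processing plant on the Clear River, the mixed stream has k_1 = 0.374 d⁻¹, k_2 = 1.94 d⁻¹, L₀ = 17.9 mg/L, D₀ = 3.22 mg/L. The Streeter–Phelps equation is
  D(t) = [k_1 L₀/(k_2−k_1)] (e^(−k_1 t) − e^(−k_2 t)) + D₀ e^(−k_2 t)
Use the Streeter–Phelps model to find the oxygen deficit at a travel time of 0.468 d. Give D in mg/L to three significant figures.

k_1 L₀/(k_2−k_1) = 0.374×17.9/(1.94−0.374) = 6.695/1.566 = 4.275 mg/L.
e^(−k_1 t) = e^(−0.374×0.4680) = 0.8394; e^(−k_2 t) = e^(−1.94×0.4680) = 0.4034.
D = 4.275 × (0.8394 − 0.4034) + 3.22 × 0.4034 = 1.864 + 1.299 = 3.163 mg/L.

D ≈ 3.16 mg/L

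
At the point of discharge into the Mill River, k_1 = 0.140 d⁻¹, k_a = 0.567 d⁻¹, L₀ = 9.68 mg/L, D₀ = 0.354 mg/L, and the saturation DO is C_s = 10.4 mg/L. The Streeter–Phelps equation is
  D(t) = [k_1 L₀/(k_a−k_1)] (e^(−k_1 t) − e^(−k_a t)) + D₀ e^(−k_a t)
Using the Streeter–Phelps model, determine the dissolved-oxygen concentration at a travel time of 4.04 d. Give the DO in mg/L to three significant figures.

DO ≈ 8.88 mg/L

k_1 L₀/(k_a−k_1) = 0.140×9.68/(0.567−0.140) = 1.355/0.4270 = 3.174 mg/L.
e^(−k_1 t) = e^(−0.140×4.040) = 0.5680; e^(−k_a t) = e^(−0.567×4.040) = 0.1012.
D = 3.174 × (0.5680 − 0.1012) + 0.354 × 0.1012 = 1.482 + 0.03582 = 1.517 mg/L.
DO = C_s − D = 10.4 − 1.517 = 8.883 mg/L.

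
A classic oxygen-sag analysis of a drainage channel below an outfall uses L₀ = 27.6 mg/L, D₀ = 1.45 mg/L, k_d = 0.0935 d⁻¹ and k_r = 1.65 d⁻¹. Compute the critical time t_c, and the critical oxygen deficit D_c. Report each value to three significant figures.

t_c ≈ 0.510 d; D_c ≈ 1.49 mg/L

t_c = [1/(k_r−k_d)] ln[(k_r/k_d)(1 − D₀(k_r−k_d)/(k_d L₀))]
= [1/(1.65−0.0935)] ln[(1.65/0.0935)(1 − 1.45×1.556/(0.0935×27.6))]
= (1/1.556) ln[17.65 × 0.1254] = 0.6425 × ln(2.213) = 0.6425 × 0.7945 = 0.5105 d.
D_c = (k_d/k_r) L₀ e^(−k_d t_c) = (0.0935/1.65) × 27.6 × e^(−0.0935×0.5105) = 0.05667 × 27.6 × 0.9534 = 1.491 mg/L.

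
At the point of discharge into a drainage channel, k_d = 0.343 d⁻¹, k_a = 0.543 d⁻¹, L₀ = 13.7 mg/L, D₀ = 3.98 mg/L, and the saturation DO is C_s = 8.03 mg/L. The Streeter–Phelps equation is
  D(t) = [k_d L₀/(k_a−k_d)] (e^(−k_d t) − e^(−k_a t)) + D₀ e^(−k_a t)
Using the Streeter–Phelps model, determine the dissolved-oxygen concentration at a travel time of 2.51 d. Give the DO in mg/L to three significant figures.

k_d L₀/(k_a−k_d) = 0.343×13.7/(0.543−0.343) = 4.699/0.2000 = 23.50 mg/L.
e^(−k_d t) = e^(−0.343×2.510) = 0.4228; e^(−k_a t) = e^(−0.543×2.510) = 0.2559.
D = 23.50 × (0.4228 − 0.2559) + 3.98 × 0.2559 = 3.920 + 1.019 = 4.939 mg/L.
DO = C_s − D = 8.03 − 4.939 = 3.091 mg/L.

DO ≈ 3.09 mg/L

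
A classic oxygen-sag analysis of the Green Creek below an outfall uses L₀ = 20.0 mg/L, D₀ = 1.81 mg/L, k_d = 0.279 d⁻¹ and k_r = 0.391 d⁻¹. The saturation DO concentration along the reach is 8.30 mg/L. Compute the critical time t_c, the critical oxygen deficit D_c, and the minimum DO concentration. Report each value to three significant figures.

t_c ≈ 2.68 d; D_c ≈ 6.75 mg/L; min DO ≈ 1.55 mg/L

At the critical point dD/dt = 0, so k_d L₀ e^(−k_d t) = k_r D. Substituting D(t) from the Streeter–Phelps equation and solving for t gives
t_c = ln[(k_r/k_d)(1 − D₀(k_r−k_d)/(k_d L₀))] / (k_r−k_d).
Here k_r−k_d = 0.1120 d⁻¹ and 1 − D₀(k_r−k_d)/(k_d L₀) = 1 − 1.81×0.1120/(0.279×20.0) = 0.9637, so
t_c = ln(1.401 × 0.9637) / 0.1120 = 0.3005 / 0.1120 = 2.683 d.
D_c = (k_d/k_r) L₀ e^(−k_d t_c) = (0.279/0.391) × 20.0 × e^(−0.279×2.683) = 0.7136 × 20.0 × 0.4731 = 6.751 mg/L.
Minimum DO = C_s − D_c = 8.30 − 6.751 = 1.549 mg/L.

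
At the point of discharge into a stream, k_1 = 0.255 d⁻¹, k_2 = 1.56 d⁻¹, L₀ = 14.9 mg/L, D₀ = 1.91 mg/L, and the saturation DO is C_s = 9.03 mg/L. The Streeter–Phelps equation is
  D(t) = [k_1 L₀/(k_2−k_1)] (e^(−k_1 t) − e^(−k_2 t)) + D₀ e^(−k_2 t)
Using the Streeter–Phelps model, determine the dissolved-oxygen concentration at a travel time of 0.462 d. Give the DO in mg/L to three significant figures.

DO ≈ 6.93 mg/L

k_1 L₀/(k_2−k_1) = 0.255×14.9/(1.56−0.255) = 3.800/1.305 = 2.911 mg/L.
e^(−k_1 t) = e^(−0.255×0.4620) = 0.8889; e^(−k_2 t) = e^(−1.56×0.4620) = 0.4864.
D = 2.911 × (0.8889 − 0.4864) + 1.91 × 0.4864 = 1.172 + 0.9290 = 2.101 mg/L.
DO = C_s − D = 9.03 − 2.101 = 6.929 mg/L.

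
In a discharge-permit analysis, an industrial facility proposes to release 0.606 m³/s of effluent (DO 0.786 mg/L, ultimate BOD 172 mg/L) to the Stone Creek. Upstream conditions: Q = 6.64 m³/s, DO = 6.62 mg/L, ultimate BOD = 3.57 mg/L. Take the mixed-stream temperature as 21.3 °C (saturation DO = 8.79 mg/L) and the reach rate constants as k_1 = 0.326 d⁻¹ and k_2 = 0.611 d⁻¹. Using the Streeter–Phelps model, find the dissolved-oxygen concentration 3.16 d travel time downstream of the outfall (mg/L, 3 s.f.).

DO ≈ 4.12 mg/L

Mixed DO = (6.64×6.62 + 0.606×0.786)/(6.64+0.606) = 44.43/7.246 = 6.132 mg/L.
Mixed L₀ = (6.64×3.57 + 0.606×172)/(7.246) = 127.9/7.246 = 17.66 mg/L.
Initial deficit D₀ = C_s − DO₀ = 8.79 − 6.132 = 2.658 mg/L.
D(3.16) = [0.326×17.66/(0.611−0.326)](e^(−0.326×3.16) − e^(−0.611×3.16)) + 2.658 e^(−0.611×3.16)
= 20.20 × (0.3569 − 0.1450) + 2.658 × 0.1450 = 4.665 mg/L.
DO = 8.79 − 4.665 = 4.125 mg/L.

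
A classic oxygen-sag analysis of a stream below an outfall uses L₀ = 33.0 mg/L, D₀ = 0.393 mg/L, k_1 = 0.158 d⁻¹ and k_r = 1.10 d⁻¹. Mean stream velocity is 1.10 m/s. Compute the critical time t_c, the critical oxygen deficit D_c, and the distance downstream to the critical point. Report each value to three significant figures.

With k_r/k_1 = 6.962 and 1 − D₀(k_r−k_1)/(k_1 L₀) = 0.9290,
t_c = ln(6.962 × 0.9290) / (1.10 − 0.158) = ln(6.468) / 0.9420 = 1.867/0.9420 = 1.982 d.
D_c = (k_1/k_r) L₀ e^(−k_1 t_c) = (0.158/1.10) × 33.0 × e^(−0.158×1.982) = 0.1436 × 33.0 × 0.7312 = 3.466 mg/L.
x_c = v t_c = 1.10 m/s × 1.982 d × 86400 s/d = 188300 m ≈ 188 km.

t_c ≈ 1.98 d; D_c ≈ 3.47 mg/L; x_c ≈ 188 km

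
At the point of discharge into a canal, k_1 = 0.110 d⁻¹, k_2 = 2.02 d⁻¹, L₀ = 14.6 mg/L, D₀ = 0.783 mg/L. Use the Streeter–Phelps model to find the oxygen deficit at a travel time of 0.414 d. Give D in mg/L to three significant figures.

k_1 L₀/(k_2−k_1) = 0.110×14.6/(2.02−0.110) = 1.606/1.910 = 0.8408 mg/L.
e^(−k_1 t) = e^(−0.110×0.4140) = 0.9555; e^(−k_2 t) = e^(−2.02×0.4140) = 0.4333.
D = 0.8408 × (0.9555 − 0.4333) + 0.783 × 0.4333 = 0.4391 + 0.3393 = 0.7783 mg/L.

D ≈ 0.778 mg/L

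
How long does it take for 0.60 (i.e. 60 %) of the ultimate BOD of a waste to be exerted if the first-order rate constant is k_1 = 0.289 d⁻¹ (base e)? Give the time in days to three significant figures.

y/L₀ = 1 − e^(−k_1 t) = 0.60 ⇒ e^(−k_1 t) = 0.400
t = −ln(0.400) / 0.289 = 0.9163 / 0.289 = 3.171 d.

t ≈ 3.17 d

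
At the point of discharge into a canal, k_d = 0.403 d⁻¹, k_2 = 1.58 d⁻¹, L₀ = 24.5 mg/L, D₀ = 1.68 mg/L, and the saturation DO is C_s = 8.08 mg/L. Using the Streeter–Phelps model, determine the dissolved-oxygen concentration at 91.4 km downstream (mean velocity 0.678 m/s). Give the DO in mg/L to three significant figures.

DO ≈ 4.18 mg/L

Travel time t = x/v = 91.4 km / (0.678 m/s) = 91400 m / 0.678 m/s = 134800 s = 1.560 d.
k_d L₀/(k_2−k_d) = 0.403×24.5/(1.58−0.403) = 9.873/1.177 = 8.389 mg/L.
e^(−k_d t) = e^(−0.403×1.560) = 0.5332; e^(−k_2 t) = e^(−1.58×1.560) = 0.08499.
D = 8.389 × (0.5332 − 0.08499) + 1.68 × 0.08499 = 3.760 + 0.1428 = 3.903 mg/L.
DO = C_s − D = 8.08 − 3.903 = 4.177 mg/L.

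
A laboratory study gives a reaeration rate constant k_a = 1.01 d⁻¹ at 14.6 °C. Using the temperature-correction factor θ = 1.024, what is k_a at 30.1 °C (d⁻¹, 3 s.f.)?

k_a(T₂) = k_a(T₁) · θ^(T₂−T₁) = 1.01 × 1.024^(30.1−14.6)
= 1.01 × 1.024^15.5 = 1.01 × 1.444 = 1.459 d⁻¹.

k_a ≈ 1.46 d⁻¹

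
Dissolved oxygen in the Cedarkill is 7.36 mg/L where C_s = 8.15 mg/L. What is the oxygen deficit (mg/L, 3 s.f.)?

D = C_s − C = 8.15 − 7.36 = 0.790 mg/L.

D ≈ 0.790 mg/L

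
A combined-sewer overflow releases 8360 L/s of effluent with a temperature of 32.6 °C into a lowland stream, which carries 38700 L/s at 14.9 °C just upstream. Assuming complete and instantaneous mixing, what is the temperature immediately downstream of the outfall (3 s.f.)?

18.0 °C

Flow-weighted mixing: C = (Q_r C_r + Q_w C_w)/(Q_r + Q_w)
= (38700×14.9 + 8360×32.6)/(38700 + 8360) = 849200/47060 = 18.04 °C.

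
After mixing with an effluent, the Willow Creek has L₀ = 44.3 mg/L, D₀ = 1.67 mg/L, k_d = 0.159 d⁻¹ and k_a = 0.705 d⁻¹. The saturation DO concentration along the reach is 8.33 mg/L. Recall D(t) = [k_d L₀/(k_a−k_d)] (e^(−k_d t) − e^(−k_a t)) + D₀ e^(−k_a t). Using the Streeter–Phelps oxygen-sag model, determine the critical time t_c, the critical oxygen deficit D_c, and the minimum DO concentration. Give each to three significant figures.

t_c ≈ 2.47 d; D_c ≈ 6.74 mg/L; min DO ≈ 1.59 mg/L

t_c = [1/(k_a−k_d)] ln[(k_a/k_d)(1 − D₀(k_a−k_d)/(k_d L₀))]
= [1/(0.705−0.159)] ln[(0.705/0.159)(1 − 1.67×0.5460/(0.159×44.3))]
= (1/0.5460) ln[4.434 × 0.8705] = 1.832 × ln(3.860) = 1.832 × 1.351 = 2.474 d.
L(t_c) = L₀ e^(−k_d t_c) = 44.3 × 0.6748 = 29.89 mg/L, and at the critical point k_a D_c = k_d L, so D_c = (0.159/0.705) × 29.89 = 6.742 mg/L.
Minimum DO = C_s − D_c = 8.33 − 6.742 = 1.588 mg/L.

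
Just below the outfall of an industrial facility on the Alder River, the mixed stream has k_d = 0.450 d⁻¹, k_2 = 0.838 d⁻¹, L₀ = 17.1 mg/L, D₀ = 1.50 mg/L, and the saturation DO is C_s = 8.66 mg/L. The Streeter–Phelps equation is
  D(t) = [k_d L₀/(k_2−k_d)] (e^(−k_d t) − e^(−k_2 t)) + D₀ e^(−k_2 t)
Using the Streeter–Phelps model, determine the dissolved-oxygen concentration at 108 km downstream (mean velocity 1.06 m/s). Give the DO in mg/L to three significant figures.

Travel time t = x/v = 108 km / (1.06 m/s) = 108000 m / 1.06 m/s = 101900 s = 1.179 d.
k_d L₀/(k_2−k_d) = 0.450×17.1/(0.838−0.450) = 7.695/0.3880 = 19.83 mg/L.
e^(−k_d t) = e^(−0.450×1.179) = 0.5882; e^(−k_2 t) = e^(−0.838×1.179) = 0.3722.
D = 19.83 × (0.5882 − 0.3722) + 1.50 × 0.3722 = 4.283 + 0.5584 = 4.842 mg/L.
DO = C_s − D = 8.66 − 4.842 = 3.818 mg/L.

DO ≈ 3.82 mg/L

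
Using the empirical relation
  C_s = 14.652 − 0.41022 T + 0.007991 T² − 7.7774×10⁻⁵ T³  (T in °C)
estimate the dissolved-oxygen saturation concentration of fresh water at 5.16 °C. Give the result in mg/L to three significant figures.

C_s ≈ 12.7 mg/L

C_s = 14.652 − 0.41022×5.16 + 0.007991×5.16² − 7.7774×10⁻⁵×5.16³ = 12.74 mg/L.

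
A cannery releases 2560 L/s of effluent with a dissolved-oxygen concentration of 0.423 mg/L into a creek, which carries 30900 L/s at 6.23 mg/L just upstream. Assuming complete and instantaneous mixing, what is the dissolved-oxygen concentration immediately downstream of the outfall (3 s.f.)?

5.79 mg/L

Flow-weighted mixing: C = (Q_r C_r + Q_w C_w)/(Q_r + Q_w)
= (30900×6.23 + 2560×0.423)/(30900 + 2560) = 193600/33460 = 5.786 mg/L.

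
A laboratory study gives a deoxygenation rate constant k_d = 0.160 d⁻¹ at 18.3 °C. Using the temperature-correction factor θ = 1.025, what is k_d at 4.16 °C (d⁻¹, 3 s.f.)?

k_d ≈ 0.113 d⁻¹

k_d(T₂) = k_d(T₁) · θ^(T₂−T₁) = 0.160 × 1.025^(4.16−18.3)
= 0.160 × 1.025^-14.1 = 0.160 × 0.7053 = 0.1128 d⁻¹.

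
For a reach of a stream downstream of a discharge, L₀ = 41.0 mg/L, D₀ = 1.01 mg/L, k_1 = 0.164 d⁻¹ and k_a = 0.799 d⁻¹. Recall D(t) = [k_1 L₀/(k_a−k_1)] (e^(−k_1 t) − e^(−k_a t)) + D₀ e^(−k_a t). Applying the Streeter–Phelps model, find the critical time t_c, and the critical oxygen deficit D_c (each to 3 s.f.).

t_c ≈ 2.34 d; D_c ≈ 5.74 mg/L

t_c = [1/(k_a−k_1)] ln[(k_a/k_1)(1 − D₀(k_a−k_1)/(k_1 L₀))]
= [1/(0.799−0.164)] ln[(0.799/0.164)(1 − 1.01×0.6350/(0.164×41.0))]
= (1/0.6350) ln[4.872 × 0.9046] = 1.575 × ln(4.407) = 1.575 × 1.483 = 2.336 d.
D_c = (k_1/k_a) L₀ e^(−k_1 t_c) = (0.164/0.799) × 41.0 × e^(−0.164×2.336) = 0.2053 × 41.0 × 0.6818 = 5.737 mg/L.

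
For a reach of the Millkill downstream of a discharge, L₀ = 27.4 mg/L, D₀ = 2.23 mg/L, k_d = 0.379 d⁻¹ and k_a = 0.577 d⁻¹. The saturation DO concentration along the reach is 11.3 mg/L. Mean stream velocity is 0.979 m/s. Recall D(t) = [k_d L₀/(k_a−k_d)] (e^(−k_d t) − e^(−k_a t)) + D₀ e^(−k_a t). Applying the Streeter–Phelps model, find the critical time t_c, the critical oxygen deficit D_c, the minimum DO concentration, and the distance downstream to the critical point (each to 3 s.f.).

t_c ≈ 1.90 d; D_c ≈ 8.75 mg/L; min DO ≈ 2.55 mg/L; x_c ≈ 161 km

t_c = [1/(k_a−k_d)] ln[(k_a/k_d)(1 − D₀(k_a−k_d)/(k_d L₀))]
= [1/(0.577−0.379)] ln[(0.577/0.379)(1 − 2.23×0.1980/(0.379×27.4))]
= (1/0.1980) ln[1.522 × 0.9575] = 5.051 × ln(1.458) = 5.051 × 0.3769 = 1.903 d.
D_c = (k_d/k_a) L₀ e^(−k_d t_c) = (0.379/0.577) × 27.4 × e^(−0.379×1.903) = 0.6568 × 27.4 × 0.4861 = 8.748 mg/L.
Minimum DO = C_s − D_c = 11.3 − 8.748 = 2.552 mg/L.
x_c = v t_c = 0.979 m/s × 1.903 d × 86400 s/d = 161000 m ≈ 161 km.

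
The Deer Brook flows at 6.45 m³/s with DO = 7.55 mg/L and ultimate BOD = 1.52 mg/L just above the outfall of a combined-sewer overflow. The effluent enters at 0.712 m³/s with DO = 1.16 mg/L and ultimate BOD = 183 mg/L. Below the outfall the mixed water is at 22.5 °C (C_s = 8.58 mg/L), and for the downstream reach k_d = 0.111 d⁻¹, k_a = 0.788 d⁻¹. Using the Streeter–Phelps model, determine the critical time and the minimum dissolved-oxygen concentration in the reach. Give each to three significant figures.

Mixed DO = (6.45×7.55 + 0.712×1.16)/(6.45+0.712) = 49.52/7.162 = 6.915 mg/L.
Mixed L₀ = (6.45×1.52 + 0.712×183)/(7.162) = 140.1/7.162 = 19.56 mg/L.
Initial deficit D₀ = C_s − DO₀ = 8.58 − 6.915 = 1.665 mg/L.
t_c = (1/0.6770) ln[(0.788/0.111)(1 − 1.665×0.6770/(0.111×19.56))] = 1.477 × ln(3.413) = 1.813 d.
D_c = (0.111/0.788) × 19.56 × e^(−0.111×1.813) = 0.1409 × 19.56 × 0.8177 = 2.253 mg/L.
Minimum DO = 8.58 − 2.253 = 6.327 mg/L.

t_c ≈ 1.81 d; minimum DO ≈ 6.33 mg/L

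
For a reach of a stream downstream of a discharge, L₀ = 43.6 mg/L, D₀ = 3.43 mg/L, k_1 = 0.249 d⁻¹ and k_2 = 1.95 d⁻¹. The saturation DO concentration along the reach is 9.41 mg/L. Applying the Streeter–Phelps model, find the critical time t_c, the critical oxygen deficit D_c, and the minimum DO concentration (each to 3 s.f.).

t_c ≈ 0.757 d; D_c ≈ 4.61 mg/L; min DO ≈ 4.80 mg/L

At the critical point dD/dt = 0, so k_1 L₀ e^(−k_1 t) = k_2 D. Substituting D(t) from the Streeter–Phelps equation and solving for t gives
t_c = ln[(k_2/k_1)(1 − D₀(k_2−k_1)/(k_1 L₀))] / (k_2−k_1).
Here k_2−k_1 = 1.701 d⁻¹ and 1 − D₀(k_2−k_1)/(k_1 L₀) = 1 − 3.43×1.701/(0.249×43.6) = 0.4626, so
t_c = ln(7.831 × 0.4626) / 1.701 = 1.287 / 1.701 = 0.7567 d.
D_c = (k_1/k_2) L₀ e^(−k_1 t_c) = (0.249/1.95) × 43.6 × e^(−0.249×0.7567) = 0.1277 × 43.6 × 0.8283 = 4.611 mg/L.
Minimum DO = C_s − D_c = 9.41 − 4.611 = 4.799 mg/L.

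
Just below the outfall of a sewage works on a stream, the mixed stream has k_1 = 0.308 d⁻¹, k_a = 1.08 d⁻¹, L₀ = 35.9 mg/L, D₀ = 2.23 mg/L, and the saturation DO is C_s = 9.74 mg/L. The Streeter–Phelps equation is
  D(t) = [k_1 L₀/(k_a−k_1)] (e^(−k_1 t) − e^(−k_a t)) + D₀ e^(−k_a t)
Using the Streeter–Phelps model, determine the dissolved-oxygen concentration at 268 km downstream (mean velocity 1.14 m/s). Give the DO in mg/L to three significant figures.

Travel time t = x/v = 268 km / (1.14 m/s) = 268000 m / 1.14 m/s = 235100 s = 2.721 d.
k_1 L₀/(k_a−k_1) = 0.308×35.9/(1.08−0.308) = 11.06/0.7720 = 14.32 mg/L.
e^(−k_1 t) = e^(−0.308×2.721) = 0.4326; e^(−k_a t) = e^(−1.08×2.721) = 0.05294.
D = 14.32 × (0.4326 − 0.05294) + 2.23 × 0.05294 = 5.437 + 0.1181 = 5.555 mg/L.
DO = C_s − D = 9.74 − 5.555 = 4.185 mg/L.

DO ≈ 4.18 mg/L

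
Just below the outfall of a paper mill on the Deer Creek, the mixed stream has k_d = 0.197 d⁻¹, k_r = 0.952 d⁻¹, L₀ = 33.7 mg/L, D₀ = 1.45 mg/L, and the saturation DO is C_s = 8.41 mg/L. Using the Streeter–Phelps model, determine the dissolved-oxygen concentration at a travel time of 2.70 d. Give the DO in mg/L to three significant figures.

DO ≈ 3.81 mg/L

k_d L₀/(k_r−k_d) = 0.197×33.7/(0.952−0.197) = 6.639/0.7550 = 8.793 mg/L.
e^(−k_d t) = e^(−0.197×2.700) = 0.5875; e^(−k_r t) = e^(−0.952×2.700) = 0.07650.
D = 8.793 × (0.5875 − 0.07650) + 1.45 × 0.07650 = 4.493 + 0.1109 = 4.604 mg/L.
DO = C_s − D = 8.41 − 4.604 = 3.806 mg/L.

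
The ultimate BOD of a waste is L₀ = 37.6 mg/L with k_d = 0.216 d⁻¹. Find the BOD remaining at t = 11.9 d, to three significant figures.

L_t = L₀ e^(−k_d t) = 37.6 × e^(−0.216×11.9) = 37.6 × 0.07650 = 2.877 mg/L.

L ≈ 2.88 mg/L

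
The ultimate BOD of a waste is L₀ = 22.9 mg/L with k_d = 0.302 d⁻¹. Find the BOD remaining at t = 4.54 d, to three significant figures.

L_t = L₀ e^(−k_d t) = 22.9 × e^(−0.302×4.54) = 22.9 × 0.2538 = 5.813 mg/L.

L ≈ 5.81 mg/L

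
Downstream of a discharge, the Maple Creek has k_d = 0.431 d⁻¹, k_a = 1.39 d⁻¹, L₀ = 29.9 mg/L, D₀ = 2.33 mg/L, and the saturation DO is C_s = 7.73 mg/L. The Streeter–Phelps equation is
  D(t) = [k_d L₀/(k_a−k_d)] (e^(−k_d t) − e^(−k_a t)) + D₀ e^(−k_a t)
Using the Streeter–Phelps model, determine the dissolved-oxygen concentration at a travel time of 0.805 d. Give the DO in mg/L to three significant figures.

DO ≈ 1.86 mg/L

k_d L₀/(k_a−k_d) = 0.431×29.9/(1.39−0.431) = 12.89/0.9590 = 13.44 mg/L.
e^(−k_d t) = e^(−0.431×0.8050) = 0.7068; e^(−k_a t) = e^(−1.39×0.8050) = 0.3266.
D = 13.44 × (0.7068 − 0.3266) + 2.33 × 0.3266 = 5.109 + 0.7610 = 5.870 mg/L.
DO = C_s − D = 7.73 − 5.870 = 1.860 mg/L.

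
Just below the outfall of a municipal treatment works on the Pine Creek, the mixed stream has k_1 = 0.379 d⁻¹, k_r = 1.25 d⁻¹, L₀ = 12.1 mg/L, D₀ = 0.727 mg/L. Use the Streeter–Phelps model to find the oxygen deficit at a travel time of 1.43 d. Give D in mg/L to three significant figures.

k_1 L₀/(k_r−k_1) = 0.379×12.1/(1.25−0.379) = 4.586/0.8710 = 5.265 mg/L.
e^(−k_1 t) = e^(−0.379×1.430) = 0.5816; e^(−k_r t) = e^(−1.25×1.430) = 0.1674.
D = 5.265 × (0.5816 − 0.1674) + 0.727 × 0.1674 = 2.181 + 0.1217 = 2.303 mg/L.

D ≈ 2.30 mg/L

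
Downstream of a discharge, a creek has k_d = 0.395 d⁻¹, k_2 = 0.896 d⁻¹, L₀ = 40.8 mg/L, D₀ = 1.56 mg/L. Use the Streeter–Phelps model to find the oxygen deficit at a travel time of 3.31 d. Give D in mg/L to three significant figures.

k_d L₀/(k_2−k_d) = 0.395×40.8/(0.896−0.395) = 16.12/0.5010 = 32.17 mg/L.
e^(−k_d t) = e^(−0.395×3.310) = 0.2705; e^(−k_2 t) = e^(−0.896×3.310) = 0.05152.
D = 32.17 × (0.2705 − 0.05152) + 1.56 × 0.05152 = 7.044 + 0.08037 = 7.125 mg/L.

D ≈ 7.12 mg/L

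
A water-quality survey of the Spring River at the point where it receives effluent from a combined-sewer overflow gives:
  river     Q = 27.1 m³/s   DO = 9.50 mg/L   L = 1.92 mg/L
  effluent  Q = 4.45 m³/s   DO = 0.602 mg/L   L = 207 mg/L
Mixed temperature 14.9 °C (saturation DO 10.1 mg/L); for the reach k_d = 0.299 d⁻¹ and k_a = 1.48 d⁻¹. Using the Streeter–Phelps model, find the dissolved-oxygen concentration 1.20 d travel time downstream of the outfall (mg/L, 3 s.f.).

DO ≈ 5.65 mg/L

Mixed DO = (27.1×9.50 + 4.45×0.602)/(27.1+4.45) = 260.1/31.55 = 8.245 mg/L.
Mixed L₀ = (27.1×1.92 + 4.45×207)/(31.55) = 973.2/31.55 = 30.85 mg/L.
Initial deficit D₀ = C_s − DO₀ = 10.1 − 8.245 = 1.855 mg/L.
D(1.20) = [0.299×30.85/(1.48−0.299)](e^(−0.299×1.20) − e^(−1.48×1.20)) + 1.855 e^(−1.48×1.20)
= 7.809 × (0.6985 − 0.1693) + 1.855 × 0.1693 = 4.447 mg/L.
DO = 10.1 − 4.447 = 5.653 mg/L.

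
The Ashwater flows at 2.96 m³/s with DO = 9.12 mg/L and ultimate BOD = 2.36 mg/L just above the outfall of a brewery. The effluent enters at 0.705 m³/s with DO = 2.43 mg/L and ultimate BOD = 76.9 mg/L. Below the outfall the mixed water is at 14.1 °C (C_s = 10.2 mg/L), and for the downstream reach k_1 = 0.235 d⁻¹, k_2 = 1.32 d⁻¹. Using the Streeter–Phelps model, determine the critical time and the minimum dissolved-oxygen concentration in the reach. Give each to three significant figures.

Mixed DO = (2.96×9.12 + 0.705×2.43)/(2.96+0.705) = 28.71/3.665 = 7.833 mg/L.
Mixed L₀ = (2.96×2.36 + 0.705×76.9)/(3.665) = 61.20/3.665 = 16.70 mg/L.
Initial deficit D₀ = C_s − DO₀ = 10.2 − 7.833 = 2.367 mg/L.
t_c = (1/1.085) ln[(1.32/0.235)(1 − 2.367×1.085/(0.235×16.70))] = 0.9217 × ln(1.941) = 0.6113 d.
D_c = (0.235/1.32) × 16.70 × e^(−0.235×0.6113) = 0.1780 × 16.70 × 0.8662 = 2.575 mg/L.
Minimum DO = 10.2 − 2.575 = 7.625 mg/L.

t_c ≈ 0.611 d; minimum DO ≈ 7.62 mg/L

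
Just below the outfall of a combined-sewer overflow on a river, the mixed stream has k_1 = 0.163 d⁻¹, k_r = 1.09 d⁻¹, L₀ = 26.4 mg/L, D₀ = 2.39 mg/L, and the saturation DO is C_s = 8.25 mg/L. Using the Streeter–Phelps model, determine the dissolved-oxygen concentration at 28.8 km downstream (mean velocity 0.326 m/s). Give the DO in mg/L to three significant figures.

Travel time t = x/v = 28.8 km / (0.326 m/s) = 28800 m / 0.326 m/s = 88340 s = 1.022 d.
k_1 L₀/(k_r−k_1) = 0.163×26.4/(1.09−0.163) = 4.303/0.9270 = 4.642 mg/L.
e^(−k_1 t) = e^(−0.163×1.022) = 0.8465; e^(−k_r t) = e^(−1.09×1.022) = 0.3281.
D = 4.642 × (0.8465 − 0.3281) + 2.39 × 0.3281 = 2.406 + 0.7841 = 3.191 mg/L.
DO = C_s − D = 8.25 − 3.191 = 5.059 mg/L.

DO ≈ 5.06 mg/L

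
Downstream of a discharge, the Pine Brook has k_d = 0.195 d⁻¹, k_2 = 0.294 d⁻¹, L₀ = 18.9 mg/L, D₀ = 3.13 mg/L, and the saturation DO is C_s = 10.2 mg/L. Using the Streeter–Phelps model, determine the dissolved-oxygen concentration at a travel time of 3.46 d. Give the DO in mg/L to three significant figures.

DO ≈ 3.57 mg/L

k_d L₀/(k_2−k_d) = 0.195×18.9/(0.294−0.195) = 3.685/0.09900 = 37.23 mg/L.
e^(−k_d t) = e^(−0.195×3.460) = 0.5093; e^(−k_2 t) = e^(−0.294×3.460) = 0.3616.
D = 37.23 × (0.5093 − 0.3616) + 3.13 × 0.3616 = 5.499 + 1.132 = 6.631 mg/L.
DO = C_s − D = 10.2 − 6.631 = 3.569 mg/L.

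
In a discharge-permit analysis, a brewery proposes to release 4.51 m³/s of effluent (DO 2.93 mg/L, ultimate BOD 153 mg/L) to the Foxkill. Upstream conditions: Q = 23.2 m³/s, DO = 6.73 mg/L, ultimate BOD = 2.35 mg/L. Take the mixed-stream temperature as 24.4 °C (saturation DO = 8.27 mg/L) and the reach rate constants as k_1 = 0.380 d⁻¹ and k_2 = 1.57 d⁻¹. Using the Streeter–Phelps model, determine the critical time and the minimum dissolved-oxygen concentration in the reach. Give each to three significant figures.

t_c ≈ 0.949 d; minimum DO ≈ 3.73 mg/L

Mixed DO = (23.2×6.73 + 4.51×2.93)/(23.2+4.51) = 169.4/27.71 = 6.112 mg/L.
Mixed L₀ = (23.2×2.35 + 4.51×153)/(27.71) = 744.5/27.71 = 26.87 mg/L.
Initial deficit D₀ = C_s − DO₀ = 8.27 − 6.112 = 2.158 mg/L.
t_c = (1/1.190) ln[(1.57/0.380)(1 − 2.158×1.190/(0.380×26.87))] = 0.8403 × ln(3.092) = 0.9486 d.
D_c = (0.380/1.57) × 26.87 × e^(−0.380×0.9486) = 0.2420 × 26.87 × 0.6973 = 4.535 mg/L.
Minimum DO = 8.27 − 4.535 = 3.735 mg/L.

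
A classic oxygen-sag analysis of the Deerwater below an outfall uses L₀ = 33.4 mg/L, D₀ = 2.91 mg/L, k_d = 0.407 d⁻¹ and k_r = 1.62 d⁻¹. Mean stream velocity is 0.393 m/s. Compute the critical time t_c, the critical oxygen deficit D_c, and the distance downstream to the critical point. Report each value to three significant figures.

t_c = [1/(k_r−k_d)] ln[(k_r/k_d)(1 − D₀(k_r−k_d)/(k_d L₀))]
= [1/(1.62−0.407)] ln[(1.62/0.407)(1 − 2.91×1.213/(0.407×33.4))]
= (1/1.213) ln[3.980 × 0.7403] = 0.8244 × ln(2.947) = 0.8244 × 1.081 = 0.8909 d.
L(t_c) = L₀ e^(−k_d t_c) = 33.4 × 0.6959 = 23.24 mg/L, and at the critical point k_r D_c = k_d L, so D_c = (0.407/1.62) × 23.24 = 5.839 mg/L.
x_c = v t_c = 0.393 m/s × 0.8909 d × 86400 s/d = 30250 m ≈ 30.3 km.

t_c ≈ 0.891 d; D_c ≈ 5.84 mg/L; x_c ≈ 30.3 km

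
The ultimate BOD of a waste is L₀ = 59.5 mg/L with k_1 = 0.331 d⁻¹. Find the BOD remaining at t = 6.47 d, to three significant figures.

L_t = L₀ e^(−k_1 t) = 59.5 × e^(−0.331×6.47) = 59.5 × 0.1175 = 6.989 mg/L.

L ≈ 6.99 mg/L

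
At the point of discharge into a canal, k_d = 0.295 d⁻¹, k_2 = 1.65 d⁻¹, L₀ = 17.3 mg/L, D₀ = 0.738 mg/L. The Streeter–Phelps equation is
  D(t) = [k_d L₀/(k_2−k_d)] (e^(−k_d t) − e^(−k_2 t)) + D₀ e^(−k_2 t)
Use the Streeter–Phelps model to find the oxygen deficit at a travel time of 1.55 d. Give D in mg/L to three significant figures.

D ≈ 2.15 mg/L

k_d L₀/(k_2−k_d) = 0.295×17.3/(1.65−0.295) = 5.104/1.355 = 3.766 mg/L.
e^(−k_d t) = e^(−0.295×1.550) = 0.6330; e^(−k_2 t) = e^(−1.65×1.550) = 0.07750.
D = 3.766 × (0.6330 − 0.07750) + 0.738 × 0.07750 = 2.092 + 0.05719 = 2.150 mg/L.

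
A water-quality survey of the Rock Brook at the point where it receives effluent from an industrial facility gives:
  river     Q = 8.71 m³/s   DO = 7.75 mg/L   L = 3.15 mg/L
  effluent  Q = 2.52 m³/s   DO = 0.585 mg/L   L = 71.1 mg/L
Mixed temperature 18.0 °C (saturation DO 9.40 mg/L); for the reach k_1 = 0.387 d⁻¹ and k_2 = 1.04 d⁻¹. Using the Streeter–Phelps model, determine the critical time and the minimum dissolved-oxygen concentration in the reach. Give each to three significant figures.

Mixed DO = (8.71×7.75 + 2.52×0.585)/(8.71+2.52) = 68.98/11.23 = 6.142 mg/L.
Mixed L₀ = (8.71×3.15 + 2.52×71.1)/(11.23) = 206.6/11.23 = 18.40 mg/L.
Initial deficit D₀ = C_s − DO₀ = 9.40 − 6.142 = 3.258 mg/L.
t_c = (1/0.6530) ln[(1.04/0.387)(1 − 3.258×0.6530/(0.387×18.40))] = 1.531 × ln(1.884) = 0.9703 d.
D_c = (0.387/1.04) × 18.40 × e^(−0.387×0.9703) = 0.3721 × 18.40 × 0.6869 = 4.703 mg/L.
Minimum DO = 9.40 − 4.703 = 4.697 mg/L.

t_c ≈ 0.970 d; minimum DO ≈ 4.70 mg/L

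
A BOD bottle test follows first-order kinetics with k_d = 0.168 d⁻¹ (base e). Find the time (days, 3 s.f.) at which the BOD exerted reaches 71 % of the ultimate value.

y/L₀ = 1 − e^(−k_d t) = 0.71 ⇒ e^(−k_d t) = 0.290
t = −ln(0.290) / 0.168 = 1.238 / 0.168 = 7.368 d.

t ≈ 7.37 d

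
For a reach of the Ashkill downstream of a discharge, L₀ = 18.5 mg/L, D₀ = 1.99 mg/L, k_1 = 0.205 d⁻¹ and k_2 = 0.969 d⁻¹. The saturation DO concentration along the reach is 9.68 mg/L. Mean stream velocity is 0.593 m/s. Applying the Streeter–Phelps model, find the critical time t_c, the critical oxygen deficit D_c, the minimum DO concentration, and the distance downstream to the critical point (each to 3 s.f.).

t_c ≈ 1.36 d; D_c ≈ 2.96 mg/L; min DO ≈ 6.72 mg/L; x_c ≈ 69.8 km

At the critical point dD/dt = 0, so k_1 L₀ e^(−k_1 t) = k_2 D. Substituting D(t) from the Streeter–Phelps equation and solving for t gives
t_c = ln[(k_2/k_1)(1 − D₀(k_2−k_1)/(k_1 L₀))] / (k_2−k_1).
Here k_2−k_1 = 0.7640 d⁻¹ and 1 − D₀(k_2−k_1)/(k_1 L₀) = 1 − 1.99×0.7640/(0.205×18.5) = 0.5991, so
t_c = ln(4.727 × 0.5991) / 0.7640 = 1.041 / 0.7640 = 1.363 d.
D_c = (k_1/k_2) L₀ e^(−k_1 t_c) = (0.205/0.969) × 18.5 × e^(−0.205×1.363) = 0.2116 × 18.5 × 0.7563 = 2.960 mg/L.
Minimum DO = C_s − D_c = 9.68 − 2.960 = 6.720 mg/L.
x_c = v t_c = 0.593 m/s × 1.363 d × 86400 s/d = 69810 m ≈ 69.8 km.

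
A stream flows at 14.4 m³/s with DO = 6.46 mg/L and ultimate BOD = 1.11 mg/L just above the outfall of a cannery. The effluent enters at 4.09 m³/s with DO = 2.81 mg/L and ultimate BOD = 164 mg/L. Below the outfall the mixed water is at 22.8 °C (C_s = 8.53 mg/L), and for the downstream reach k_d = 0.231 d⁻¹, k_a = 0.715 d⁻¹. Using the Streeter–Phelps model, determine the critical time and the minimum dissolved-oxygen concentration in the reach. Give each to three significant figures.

Mixed DO = (14.4×6.46 + 4.09×2.81)/(14.4+4.09) = 104.5/18.49 = 5.653 mg/L.
Mixed L₀ = (14.4×1.11 + 4.09×164)/(18.49) = 686.7/18.49 = 37.14 mg/L.
Initial deficit D₀ = C_s − DO₀ = 8.53 − 5.653 = 2.877 mg/L.
t_c = (1/0.4840) ln[(0.715/0.231)(1 − 2.877×0.4840/(0.231×37.14))] = 2.066 × ln(2.593) = 1.968 d.
D_c = (0.231/0.715) × 37.14 × e^(−0.231×1.968) = 0.3231 × 37.14 × 0.6346 = 7.615 mg/L.
Minimum DO = 8.53 − 7.615 = 0.9148 mg/L.

t_c ≈ 1.97 d; minimum DO ≈ 0.915 mg/L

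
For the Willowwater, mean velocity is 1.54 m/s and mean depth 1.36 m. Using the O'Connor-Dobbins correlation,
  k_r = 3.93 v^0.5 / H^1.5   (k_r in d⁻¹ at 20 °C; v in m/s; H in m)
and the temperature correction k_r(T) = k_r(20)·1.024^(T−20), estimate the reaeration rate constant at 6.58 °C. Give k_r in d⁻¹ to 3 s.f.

k_r(20) = 3.93 × 1.54^0.5 / 1.36^1.5 = 3.93 × 1.241 / 1.586 = 3.075 d⁻¹.
k_r(6.58) = 3.075 × 1.024^(6.58−20) = 3.075 × 0.7274 = 2.237 d⁻¹.

k_r ≈ 2.24 d⁻¹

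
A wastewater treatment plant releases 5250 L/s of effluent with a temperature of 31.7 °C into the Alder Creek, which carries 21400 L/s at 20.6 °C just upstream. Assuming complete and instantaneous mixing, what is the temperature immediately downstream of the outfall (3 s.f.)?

22.8 °C

Flow-weighted mixing: C = (Q_r C_r + Q_w C_w)/(Q_r + Q_w)
= (21400×20.6 + 5250×31.7)/(21400 + 5250) = 607300/26650 = 22.79 °C.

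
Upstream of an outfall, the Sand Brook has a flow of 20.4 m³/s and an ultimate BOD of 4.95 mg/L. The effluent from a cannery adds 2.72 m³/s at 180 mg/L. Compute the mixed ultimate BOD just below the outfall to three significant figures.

Flow-weighted mixing: C = (Q_r C_r + Q_w C_w)/(Q_r + Q_w)
= (20.4×4.95 + 2.72×180)/(20.4 + 2.72) = 590.6/23.12 = 25.54 mg/L.

25.5 mg/L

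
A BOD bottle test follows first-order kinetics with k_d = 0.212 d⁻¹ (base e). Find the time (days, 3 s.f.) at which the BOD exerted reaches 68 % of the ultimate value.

t ≈ 5.37 d

y/L₀ = 1 − e^(−k_d t) = 0.68 ⇒ e^(−k_d t) = 0.320
t = −ln(0.320) / 0.212 = 1.139 / 0.212 = 5.375 d.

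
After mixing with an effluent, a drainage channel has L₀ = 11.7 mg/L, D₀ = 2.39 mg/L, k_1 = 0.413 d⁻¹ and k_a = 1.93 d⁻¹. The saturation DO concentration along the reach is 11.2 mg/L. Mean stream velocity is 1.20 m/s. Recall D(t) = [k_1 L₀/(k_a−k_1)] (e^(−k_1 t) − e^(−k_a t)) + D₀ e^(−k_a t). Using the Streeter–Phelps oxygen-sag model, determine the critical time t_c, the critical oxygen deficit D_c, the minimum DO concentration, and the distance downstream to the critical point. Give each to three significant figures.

With k_a/k_1 = 4.673 and 1 − D₀(k_a−k_1)/(k_1 L₀) = 0.2497,
t_c = ln(4.673 × 0.2497) / (1.93 − 0.413) = ln(1.167) / 1.517 = 0.1542/1.517 = 0.1017 d.
L(t_c) = L₀ e^(−k_1 t_c) = 11.7 × 0.9589 = 11.22 mg/L, and at the critical point k_a D_c = k_1 L, so D_c = (0.413/1.93) × 11.22 = 2.401 mg/L.
Minimum DO = C_s − D_c = 11.2 − 2.401 = 8.799 mg/L.
x_c = v t_c = 1.20 m/s × 0.1017 d × 86400 s/d = 10540 m ≈ 10.5 km.

t_c ≈ 0.102 d; D_c ≈ 2.40 mg/L; min DO ≈ 8.80 mg/L; x_c ≈ 10.5 km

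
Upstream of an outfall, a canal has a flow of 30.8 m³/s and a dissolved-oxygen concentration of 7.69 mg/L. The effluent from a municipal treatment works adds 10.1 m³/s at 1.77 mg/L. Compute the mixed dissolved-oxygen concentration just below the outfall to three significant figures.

6.23 mg/L

Flow-weighted mixing: C = (Q_r C_r + Q_w C_w)/(Q_r + Q_w)
= (30.8×7.69 + 10.1×1.77)/(30.8 + 10.1) = 254.7/40.90 = 6.228 mg/L.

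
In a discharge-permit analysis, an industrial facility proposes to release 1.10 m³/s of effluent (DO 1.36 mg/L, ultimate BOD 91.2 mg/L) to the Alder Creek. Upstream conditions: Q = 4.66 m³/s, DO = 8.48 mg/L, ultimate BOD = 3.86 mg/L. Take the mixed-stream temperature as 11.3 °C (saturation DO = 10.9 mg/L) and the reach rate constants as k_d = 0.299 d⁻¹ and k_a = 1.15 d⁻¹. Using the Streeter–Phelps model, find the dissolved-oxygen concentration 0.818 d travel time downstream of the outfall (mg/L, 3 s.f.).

DO ≈ 6.59 mg/L

Mixed DO = (4.66×8.48 + 1.10×1.36)/(4.66+1.10) = 41.01/5.760 = 7.120 mg/L.
Mixed L₀ = (4.66×3.86 + 1.10×91.2)/(5.760) = 118.3/5.760 = 20.54 mg/L.
Initial deficit D₀ = C_s − DO₀ = 10.9 − 7.120 = 3.780 mg/L.
D(0.818) = [0.299×20.54/(1.15−0.299)](e^(−0.299×0.818) − e^(−1.15×0.818)) + 3.780 e^(−1.15×0.818)
= 7.217 × (0.7830 − 0.3904) + 3.780 × 0.3904 = 4.309 mg/L.
DO = 10.9 − 4.309 = 6.591 mg/L.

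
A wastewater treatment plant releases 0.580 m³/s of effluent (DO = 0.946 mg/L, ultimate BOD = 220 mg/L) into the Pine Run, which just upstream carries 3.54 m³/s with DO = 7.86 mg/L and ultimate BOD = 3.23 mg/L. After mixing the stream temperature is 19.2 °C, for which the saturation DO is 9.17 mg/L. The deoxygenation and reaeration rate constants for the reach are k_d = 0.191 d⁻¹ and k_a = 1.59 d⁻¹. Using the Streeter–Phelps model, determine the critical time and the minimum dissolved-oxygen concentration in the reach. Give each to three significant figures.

t_c ≈ 1.03 d; minimum DO ≈ 5.84 mg/L

Mixed DO = (3.54×7.86 + 0.580×0.946)/(3.54+0.580) = 28.37/4.120 = 6.887 mg/L.
Mixed L₀ = (3.54×3.23 + 0.580×220)/(4.120) = 139.0/4.120 = 33.75 mg/L.
Initial deficit D₀ = C_s − DO₀ = 9.17 − 6.887 = 2.283 mg/L.
t_c = (1/1.399) ln[(1.59/0.191)(1 − 2.283×1.399/(0.191×33.75))] = 0.7148 × ln(4.199) = 1.026 d.
D_c = (0.191/1.59) × 33.75 × e^(−0.191×1.026) = 0.1201 × 33.75 × 0.8221 = 3.333 mg/L.
Minimum DO = 9.17 − 3.333 = 5.837 mg/L.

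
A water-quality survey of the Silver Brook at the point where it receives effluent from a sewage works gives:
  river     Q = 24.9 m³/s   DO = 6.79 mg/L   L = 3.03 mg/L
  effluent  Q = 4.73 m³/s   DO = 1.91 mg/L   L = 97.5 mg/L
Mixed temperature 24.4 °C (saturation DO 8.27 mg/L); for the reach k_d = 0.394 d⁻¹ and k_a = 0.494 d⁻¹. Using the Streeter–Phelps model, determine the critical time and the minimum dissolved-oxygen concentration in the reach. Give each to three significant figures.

t_c ≈ 1.94 d; minimum DO ≈ 1.54 mg/L

Mixed DO = (24.9×6.79 + 4.73×1.91)/(24.9+4.73) = 178.1/29.63 = 6.011 mg/L.
Mixed L₀ = (24.9×3.03 + 4.73×97.5)/(29.63) = 536.6/29.63 = 18.11 mg/L.
Initial deficit D₀ = C_s − DO₀ = 8.27 − 6.011 = 2.259 mg/L.
t_c = (1/0.1000) ln[(0.494/0.394)(1 − 2.259×0.1000/(0.394×18.11))] = 10.00 × ln(1.214) = 1.940 d.
D_c = (0.394/0.494) × 18.11 × e^(−0.394×1.940) = 0.7976 × 18.11 × 0.4656 = 6.725 mg/L.
Minimum DO = 8.27 − 6.725 = 1.545 mg/L.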